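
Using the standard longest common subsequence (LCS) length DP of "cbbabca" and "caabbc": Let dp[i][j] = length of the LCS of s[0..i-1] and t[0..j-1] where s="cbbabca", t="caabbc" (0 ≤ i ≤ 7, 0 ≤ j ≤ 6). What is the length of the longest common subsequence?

4

   ''  c  a  a  b  b  c
''  0  0  0  0  0  0  0
 c  0  1  1  1  1  1  1
 b  0  1  1  1  2  2  2
 b  0  1  1  1  2  3  3
 a  0  1  2  2  2  3  3
 b  0  1  2  2  3  3  3
 c  0  1  2  2  3  3  4
 a  0  1  2  3  3  3  4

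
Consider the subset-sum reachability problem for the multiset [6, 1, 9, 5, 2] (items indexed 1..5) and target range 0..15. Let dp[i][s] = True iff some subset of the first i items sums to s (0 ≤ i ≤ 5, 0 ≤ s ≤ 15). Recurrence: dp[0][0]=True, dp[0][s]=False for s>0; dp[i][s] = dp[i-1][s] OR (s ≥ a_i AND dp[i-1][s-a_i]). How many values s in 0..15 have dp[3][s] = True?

i\s   0   1   2   3   4   5   6   7   8   9  10  11  12  13  14  15
  0   T   F   F   F   F   F   F   F   F   F   F   F   F   F   F   F
  1   T   F   F   F   F   F   T   F   F   F   F   F   F   F   F   F
  2   T   T   F   F   F   F   T   T   F   F   F   F   F   F   F   F
  3   T   T   F   F   F   F   T   T   F   T   T   F   F   F   F   T
  4   T   T   F   F   F   T   T   T   F   T   T   T   T   F   T   T
  5   T   T   T   T   F   T   T   T   T   T   T   T   T   T   T   T

7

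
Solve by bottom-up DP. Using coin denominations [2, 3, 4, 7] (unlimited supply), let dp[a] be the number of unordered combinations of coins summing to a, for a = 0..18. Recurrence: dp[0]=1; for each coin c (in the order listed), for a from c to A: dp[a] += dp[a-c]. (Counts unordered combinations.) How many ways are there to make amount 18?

18

after  coin     0     1     2     3     4     5     6     7     8     9    10    11    12    13    14    15    16    17    18
          2     1     0     1     0     1     0     1     0     1     0     1     0     1     0     1     0     1     0     1
          3     1     0     1     1     1     1     2     1     2     2     2     2     3     2     3     3     3     3     4
          4     1     0     1     1     2     1     3     2     4     3     5     4     7     5     8     7    10     8    12
          7     1     0     1     1     2     1     3     3     4     4     6     6     8     8    11    11    14    14    18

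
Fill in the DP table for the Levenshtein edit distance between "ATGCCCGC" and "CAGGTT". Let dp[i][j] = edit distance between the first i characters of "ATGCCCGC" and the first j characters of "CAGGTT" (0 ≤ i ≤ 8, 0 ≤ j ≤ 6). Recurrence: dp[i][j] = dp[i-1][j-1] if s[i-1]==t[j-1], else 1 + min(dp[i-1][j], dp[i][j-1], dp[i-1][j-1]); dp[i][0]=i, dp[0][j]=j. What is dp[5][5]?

4

   ''  C  A  G  G  T  T
''  0  1  2  3  4  5  6
 A  1  1  1  2  3  4  5
 T  2  2  2  2  3  3  4
 G  3  3  3  2  2  3  4
 C  4  3  4  3  3  3  4
 C  5  4  4  4  4  4  4
 C  6  5  5  5  5  5  5
 G  7  6  6  5  5  6  6
 C  8  7  7  6  6  6  7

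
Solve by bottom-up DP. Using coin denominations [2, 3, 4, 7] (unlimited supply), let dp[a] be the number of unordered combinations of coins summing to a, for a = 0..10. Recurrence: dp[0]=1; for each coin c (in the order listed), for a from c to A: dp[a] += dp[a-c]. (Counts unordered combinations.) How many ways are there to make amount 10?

after  coin     0     1     2     3     4     5     6     7     8     9    10
          2     1     0     1     0     1     0     1     0     1     0     1
          3     1     0     1     1     1     1     2     1     2     2     2
          4     1     0     1     1     2     1     3     2     4     3     5
          7     1     0     1     1     2     1     3     3     4     4     6

6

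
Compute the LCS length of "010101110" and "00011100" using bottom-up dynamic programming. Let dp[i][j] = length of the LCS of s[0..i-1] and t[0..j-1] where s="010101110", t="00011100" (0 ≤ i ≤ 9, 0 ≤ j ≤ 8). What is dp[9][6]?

   ''  0  0  0  1  1  1  0  0
''  0  0  0  0  0  0  0  0  0
 0  0  1  1  1  1  1  1  1  1
 1  0  1  1  1  2  2  2  2  2
 0  0  1  2  2  2  2  2  3  3
 1  0  1  2  2  3  3  3  3  3
 0  0  1  2  3  3  3  3  4  4
 1  0  1  2  3  4  4  4  4  4
 1  0  1  2  3  4  5  5  5  5
 1  0  1  2  3  4  5  6  6  6
 0  0  1  2  3  4  5  6  7  7

6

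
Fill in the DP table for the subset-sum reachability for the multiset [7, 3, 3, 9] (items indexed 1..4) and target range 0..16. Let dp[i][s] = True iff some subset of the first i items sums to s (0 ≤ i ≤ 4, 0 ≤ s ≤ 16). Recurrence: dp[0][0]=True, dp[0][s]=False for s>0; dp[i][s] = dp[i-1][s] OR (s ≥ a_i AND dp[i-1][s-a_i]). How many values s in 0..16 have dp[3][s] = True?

6

i\s   0   1   2   3   4   5   6   7   8   9  10  11  12  13  14  15  16
  0   T   F   F   F   F   F   F   F   F   F   F   F   F   F   F   F   F
  1   T   F   F   F   F   F   F   T   F   F   F   F   F   F   F   F   F
  2   T   F   F   T   F   F   F   T   F   F   T   F   F   F   F   F   F
  3   T   F   F   T   F   F   T   T   F   F   T   F   F   T   F   F   F
  4   T   F   F   T   F   F   T   T   F   T   T   F   T   T   F   T   T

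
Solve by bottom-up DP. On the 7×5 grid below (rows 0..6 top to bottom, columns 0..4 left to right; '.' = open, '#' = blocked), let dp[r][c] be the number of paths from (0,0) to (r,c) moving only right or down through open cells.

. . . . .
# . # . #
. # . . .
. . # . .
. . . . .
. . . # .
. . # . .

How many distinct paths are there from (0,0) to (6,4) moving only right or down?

3

r\c   0   1   2   3   4
  0   1   1   1   1   1
  1   0   1   0   1   0
  2   0   0   0   1   1
  3   0   0   0   1   2
  4   0   0   0   1   3
  5   0   0   0   0   3
  6   0   0   0   0   3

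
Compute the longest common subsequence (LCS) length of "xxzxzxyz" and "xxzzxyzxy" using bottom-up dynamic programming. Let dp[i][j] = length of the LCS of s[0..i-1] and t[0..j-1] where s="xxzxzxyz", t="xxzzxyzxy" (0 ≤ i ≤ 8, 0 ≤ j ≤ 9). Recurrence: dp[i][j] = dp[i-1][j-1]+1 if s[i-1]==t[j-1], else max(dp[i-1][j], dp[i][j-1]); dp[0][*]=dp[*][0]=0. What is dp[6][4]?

4

   ''  x  x  z  z  x  y  z  x  y
''  0  0  0  0  0  0  0  0  0  0
 x  0  1  1  1  1  1  1  1  1  1
 x  0  1  2  2  2  2  2  2  2  2
 z  0  1  2  3  3  3  3  3  3  3
 x  0  1  2  3  3  4  4  4  4  4
 z  0  1  2  3  4  4  4  5  5  5
 x  0  1  2  3  4  5  5  5  6  6
 y  0  1  2  3  4  5  6  6  6  7
 z  0  1  2  3  4  5  6  7  7  7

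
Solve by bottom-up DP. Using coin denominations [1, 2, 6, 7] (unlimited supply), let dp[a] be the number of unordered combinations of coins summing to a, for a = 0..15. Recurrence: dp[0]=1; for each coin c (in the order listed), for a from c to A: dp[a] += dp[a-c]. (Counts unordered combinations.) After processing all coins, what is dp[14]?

after  coin     0     1     2     3     4     5     6     7     8     9    10    11    12    13    14    15
          1     1     1     1     1     1     1     1     1     1     1     1     1     1     1     1     1
          2     1     1     2     2     3     3     4     4     5     5     6     6     7     7     8     8
          6     1     1     2     2     3     3     5     5     7     7     9     9    12    12    15    15
          7     1     1     2     2     3     3     5     6     8     9    11    12    15    17    21    23

21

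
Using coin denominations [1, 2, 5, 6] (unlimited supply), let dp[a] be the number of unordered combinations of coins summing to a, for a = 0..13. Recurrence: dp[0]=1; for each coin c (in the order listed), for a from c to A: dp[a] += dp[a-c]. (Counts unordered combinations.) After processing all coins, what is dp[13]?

after  coin     0     1     2     3     4     5     6     7     8     9    10    11    12    13
          1     1     1     1     1     1     1     1     1     1     1     1     1     1     1
          2     1     1     2     2     3     3     4     4     5     5     6     6     7     7
          5     1     1     2     2     3     4     5     6     7     8    10    11    13    14
          6     1     1     2     2     3     4     6     7     9    10    13    15    19    21

21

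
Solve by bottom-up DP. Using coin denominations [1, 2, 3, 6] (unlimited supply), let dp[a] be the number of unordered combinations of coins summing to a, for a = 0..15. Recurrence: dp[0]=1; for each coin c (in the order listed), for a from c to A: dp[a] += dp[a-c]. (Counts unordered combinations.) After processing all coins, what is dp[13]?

30

after  coin     0     1     2     3     4     5     6     7     8     9    10    11    12    13    14    15
          1     1     1     1     1     1     1     1     1     1     1     1     1     1     1     1     1
          2     1     1     2     2     3     3     4     4     5     5     6     6     7     7     8     8
          3     1     1     2     3     4     5     7     8    10    12    14    16    19    21    24    27
          6     1     1     2     3     4     5     8     9    12    15    18    21    27    30    36    42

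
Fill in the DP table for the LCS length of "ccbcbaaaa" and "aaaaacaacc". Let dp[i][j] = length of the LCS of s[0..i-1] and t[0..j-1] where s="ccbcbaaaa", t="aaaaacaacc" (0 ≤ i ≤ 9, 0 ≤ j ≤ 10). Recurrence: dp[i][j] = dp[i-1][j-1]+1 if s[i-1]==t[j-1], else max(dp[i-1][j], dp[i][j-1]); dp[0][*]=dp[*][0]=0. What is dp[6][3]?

   ''  a  a  a  a  a  c  a  a  c  c
''  0  0  0  0  0  0  0  0  0  0  0
 c  0  0  0  0  0  0  1  1  1  1  1
 c  0  0  0  0  0  0  1  1  1  2  2
 b  0  0  0  0  0  0  1  1  1  2  2
 c  0  0  0  0  0  0  1  1  1  2  3
 b  0  0  0  0  0  0  1  1  1  2  3
 a  0  1  1  1  1  1  1  2  2  2  3
 a  0  1  2  2  2  2  2  2  3  3  3
 a  0  1  2  3  3  3  3  3  3  3  3
 a  0  1  2  3  4  4  4  4  4  4  4

1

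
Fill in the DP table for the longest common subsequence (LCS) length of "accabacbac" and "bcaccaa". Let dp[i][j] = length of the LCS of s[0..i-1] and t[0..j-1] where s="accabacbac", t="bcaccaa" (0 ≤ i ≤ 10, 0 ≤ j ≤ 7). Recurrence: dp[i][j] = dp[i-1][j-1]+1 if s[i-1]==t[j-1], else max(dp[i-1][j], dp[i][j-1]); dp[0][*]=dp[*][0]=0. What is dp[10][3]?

   ''  b  c  a  c  c  a  a
''  0  0  0  0  0  0  0  0
 a  0  0  0  1  1  1  1  1
 c  0  0  1  1  2  2  2  2
 c  0  0  1  1  2  3  3  3
 a  0  0  1  2  2  3  4  4
 b  0  1  1  2  2  3  4  4
 a  0  1  1  2  2  3  4  5
 c  0  1  2  2  3  3  4  5
 b  0  1  2  2  3  3  4  5
 a  0  1  2  3  3  3  4  5
 c  0  1  2  3  4  4  4  5

3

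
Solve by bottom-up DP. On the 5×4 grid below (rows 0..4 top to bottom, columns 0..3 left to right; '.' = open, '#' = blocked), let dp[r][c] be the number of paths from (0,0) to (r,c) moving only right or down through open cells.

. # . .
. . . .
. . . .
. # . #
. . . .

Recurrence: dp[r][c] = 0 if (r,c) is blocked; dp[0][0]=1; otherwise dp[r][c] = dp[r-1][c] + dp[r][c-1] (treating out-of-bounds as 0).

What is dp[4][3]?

r\c   0   1   2   3
  0   1   0   0   0
  1   1   1   1   1
  2   1   2   3   4
  3   1   0   3   0
  4   1   1   4   4

4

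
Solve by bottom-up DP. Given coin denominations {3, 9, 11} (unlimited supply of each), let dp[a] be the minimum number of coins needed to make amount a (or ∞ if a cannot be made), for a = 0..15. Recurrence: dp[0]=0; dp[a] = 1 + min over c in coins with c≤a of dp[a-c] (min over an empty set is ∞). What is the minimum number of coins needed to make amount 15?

 a  0  1  2  3  4  5  6  7  8  9 10 11 12 13 14 15
dp  0  -  -  1  -  -  2  -  -  1  -  1  2  -  2  3
(- denotes ∞ / unreachable)

3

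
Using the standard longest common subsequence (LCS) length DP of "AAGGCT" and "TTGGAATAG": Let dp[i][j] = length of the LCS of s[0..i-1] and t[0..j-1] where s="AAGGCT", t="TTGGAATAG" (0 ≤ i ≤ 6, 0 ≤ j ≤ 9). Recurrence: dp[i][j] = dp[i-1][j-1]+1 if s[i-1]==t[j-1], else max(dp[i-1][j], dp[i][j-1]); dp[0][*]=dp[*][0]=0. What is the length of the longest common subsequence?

   ''  T  T  G  G  A  A  T  A  G
''  0  0  0  0  0  0  0  0  0  0
 A  0  0  0  0  0  1  1  1  1  1
 A  0  0  0  0  0  1  2  2  2  2
 G  0  0  0  1  1  1  2  2  2  3
 G  0  0  0  1  2  2  2  2  2  3
 C  0  0  0  1  2  2  2  2  2  3
 T  0  1  1  1  2  2  2  3  3  3

3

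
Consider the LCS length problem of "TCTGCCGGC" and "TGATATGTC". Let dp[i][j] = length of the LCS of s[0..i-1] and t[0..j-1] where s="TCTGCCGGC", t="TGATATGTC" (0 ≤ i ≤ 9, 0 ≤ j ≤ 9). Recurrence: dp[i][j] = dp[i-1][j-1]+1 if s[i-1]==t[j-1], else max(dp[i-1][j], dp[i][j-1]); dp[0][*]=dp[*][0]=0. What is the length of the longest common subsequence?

4

   ''  T  G  A  T  A  T  G  T  C
''  0  0  0  0  0  0  0  0  0  0
 T  0  1  1  1  1  1  1  1  1  1
 C  0  1  1  1  1  1  1  1  1  2
 T  0  1  1  1  2  2  2  2  2  2
 G  0  1  2  2  2  2  2  3  3  3
 C  0  1  2  2  2  2  2  3  3  4
 C  0  1  2  2  2  2  2  3  3  4
 G  0  1  2  2  2  2  2  3  3  4
 G  0  1  2  2  2  2  2  3  3  4
 C  0  1  2  2  2  2  2  3  3  4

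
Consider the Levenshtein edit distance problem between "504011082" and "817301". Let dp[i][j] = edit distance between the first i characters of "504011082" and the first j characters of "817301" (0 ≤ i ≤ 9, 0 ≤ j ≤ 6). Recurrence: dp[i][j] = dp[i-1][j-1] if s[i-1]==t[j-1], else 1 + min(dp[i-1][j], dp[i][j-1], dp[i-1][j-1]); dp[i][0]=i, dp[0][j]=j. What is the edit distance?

   ''  8  1  7  3  0  1
''  0  1  2  3  4  5  6
 5  1  1  2  3  4  5  6
 0  2  2  2  3  4  4  5
 4  3  3  3  3  4  5  5
 0  4  4  4  4  4  4  5
 1  5  5  4  5  5  5  4
 1  6  6  5  5  6  6  5
 0  7  7  6  6  6  6  6
 8  8  7  7  7  7  7  7
 2  9  8  8  8  8  8  8

8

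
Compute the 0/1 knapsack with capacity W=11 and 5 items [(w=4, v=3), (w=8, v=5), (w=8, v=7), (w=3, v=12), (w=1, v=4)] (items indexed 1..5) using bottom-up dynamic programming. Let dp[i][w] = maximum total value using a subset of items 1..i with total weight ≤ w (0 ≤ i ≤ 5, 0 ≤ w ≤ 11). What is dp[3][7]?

3

i\w   0   1   2   3   4   5   6   7   8   9  10  11
  0   0   0   0   0   0   0   0   0   0   0   0   0
  1   0   0   0   0   3   3   3   3   3   3   3   3
  2   0   0   0   0   3   3   3   3   5   5   5   5
  3   0   0   0   0   3   3   3   3   7   7   7   7
  4   0   0   0  12  12  12  12  15  15  15  15  19
  5   0   4   4  12  16  16  16  16  19  19  19  19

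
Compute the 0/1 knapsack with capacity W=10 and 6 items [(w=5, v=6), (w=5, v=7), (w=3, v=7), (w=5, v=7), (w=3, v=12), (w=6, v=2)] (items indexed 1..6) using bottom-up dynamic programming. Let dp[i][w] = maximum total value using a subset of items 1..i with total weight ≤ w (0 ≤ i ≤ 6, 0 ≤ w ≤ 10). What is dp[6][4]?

12

i\w   0   1   2   3   4   5   6   7   8   9  10
  0   0   0   0   0   0   0   0   0   0   0   0
  1   0   0   0   0   0   6   6   6   6   6   6
  2   0   0   0   0   0   7   7   7   7   7  13
  3   0   0   0   7   7   7   7   7  14  14  14
  4   0   0   0   7   7   7   7   7  14  14  14
  5   0   0   0  12  12  12  19  19  19  19  19
  6   0   0   0  12  12  12  19  19  19  19  19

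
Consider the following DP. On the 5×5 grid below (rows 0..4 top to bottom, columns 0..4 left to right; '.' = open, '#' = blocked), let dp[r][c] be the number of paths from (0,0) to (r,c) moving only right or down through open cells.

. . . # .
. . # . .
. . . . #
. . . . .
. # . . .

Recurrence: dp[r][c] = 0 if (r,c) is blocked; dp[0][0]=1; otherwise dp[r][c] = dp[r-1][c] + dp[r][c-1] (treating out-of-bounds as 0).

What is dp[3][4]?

r\c   0   1   2   3   4
  0   1   1   1   0   0
  1   1   2   0   0   0
  2   1   3   3   3   0
  3   1   4   7  10  10
  4   1   0   7  17  27

10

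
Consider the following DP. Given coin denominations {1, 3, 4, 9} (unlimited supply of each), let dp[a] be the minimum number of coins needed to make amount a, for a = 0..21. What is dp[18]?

 a  0  1  2  3  4  5  6  7  8  9 10 11 12 13 14 15 16 17 18 19 20 21
dp  0  1  2  1  1  2  2  2  2  1  2  3  2  2  3  3  3  3  2  3  4  3

2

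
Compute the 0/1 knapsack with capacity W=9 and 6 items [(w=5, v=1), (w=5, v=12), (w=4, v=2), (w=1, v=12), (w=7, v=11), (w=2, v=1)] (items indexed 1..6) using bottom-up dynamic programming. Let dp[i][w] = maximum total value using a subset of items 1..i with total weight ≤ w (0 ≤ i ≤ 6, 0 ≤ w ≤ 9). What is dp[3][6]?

12

i\w   0   1   2   3   4   5   6   7   8   9
  0   0   0   0   0   0   0   0   0   0   0
  1   0   0   0   0   0   1   1   1   1   1
  2   0   0   0   0   0  12  12  12  12  12
  3   0   0   0   0   2  12  12  12  12  14
  4   0  12  12  12  12  14  24  24  24  24
  5   0  12  12  12  12  14  24  24  24  24
  6   0  12  12  13  13  14  24  24  25  25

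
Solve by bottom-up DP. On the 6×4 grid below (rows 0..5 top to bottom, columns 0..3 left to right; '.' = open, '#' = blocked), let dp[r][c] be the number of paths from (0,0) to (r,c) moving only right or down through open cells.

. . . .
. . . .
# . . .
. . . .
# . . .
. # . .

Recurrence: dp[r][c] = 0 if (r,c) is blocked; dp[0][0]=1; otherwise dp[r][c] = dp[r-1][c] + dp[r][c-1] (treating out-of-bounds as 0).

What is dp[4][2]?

r\c   0   1   2   3
  0   1   1   1   1
  1   1   2   3   4
  2   0   2   5   9
  3   0   2   7  16
  4   0   2   9  25
  5   0   0   9  34

9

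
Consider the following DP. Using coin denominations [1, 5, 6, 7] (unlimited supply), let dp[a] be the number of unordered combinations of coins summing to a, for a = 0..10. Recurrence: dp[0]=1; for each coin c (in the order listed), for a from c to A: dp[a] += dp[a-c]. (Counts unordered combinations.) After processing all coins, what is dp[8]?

4

after  coin     0     1     2     3     4     5     6     7     8     9    10
          1     1     1     1     1     1     1     1     1     1     1     1
          5     1     1     1     1     1     2     2     2     2     2     3
          6     1     1     1     1     1     2     3     3     3     3     4
          7     1     1     1     1     1     2     3     4     4     4     5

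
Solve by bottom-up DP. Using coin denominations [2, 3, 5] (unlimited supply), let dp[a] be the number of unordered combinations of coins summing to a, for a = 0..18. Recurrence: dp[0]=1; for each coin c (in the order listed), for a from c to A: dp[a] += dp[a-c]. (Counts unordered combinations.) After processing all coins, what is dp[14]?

6

after  coin     0     1     2     3     4     5     6     7     8     9    10    11    12    13    14    15    16    17    18
          2     1     0     1     0     1     0     1     0     1     0     1     0     1     0     1     0     1     0     1
          3     1     0     1     1     1     1     2     1     2     2     2     2     3     2     3     3     3     3     4
          5     1     0     1     1     1     2     2     2     3     3     4     4     5     5     6     7     7     8     9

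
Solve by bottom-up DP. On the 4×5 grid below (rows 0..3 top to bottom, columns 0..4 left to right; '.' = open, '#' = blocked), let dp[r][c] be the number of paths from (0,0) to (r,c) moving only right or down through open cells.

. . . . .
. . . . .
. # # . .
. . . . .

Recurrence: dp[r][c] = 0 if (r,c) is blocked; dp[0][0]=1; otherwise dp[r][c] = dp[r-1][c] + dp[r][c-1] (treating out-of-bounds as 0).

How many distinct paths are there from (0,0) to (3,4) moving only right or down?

r\c   0   1   2   3   4
  0   1   1   1   1   1
  1   1   2   3   4   5
  2   1   0   0   4   9
  3   1   1   1   5  14

14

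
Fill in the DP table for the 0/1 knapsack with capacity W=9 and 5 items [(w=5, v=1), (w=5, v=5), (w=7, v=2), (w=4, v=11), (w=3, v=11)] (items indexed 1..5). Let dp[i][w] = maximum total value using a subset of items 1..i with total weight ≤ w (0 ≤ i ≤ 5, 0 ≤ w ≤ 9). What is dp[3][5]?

i\w   0   1   2   3   4   5   6   7   8   9
  0   0   0   0   0   0   0   0   0   0   0
  1   0   0   0   0   0   1   1   1   1   1
  2   0   0   0   0   0   5   5   5   5   5
  3   0   0   0   0   0   5   5   5   5   5
  4   0   0   0   0  11  11  11  11  11  16
  5   0   0   0  11  11  11  11  22  22  22

5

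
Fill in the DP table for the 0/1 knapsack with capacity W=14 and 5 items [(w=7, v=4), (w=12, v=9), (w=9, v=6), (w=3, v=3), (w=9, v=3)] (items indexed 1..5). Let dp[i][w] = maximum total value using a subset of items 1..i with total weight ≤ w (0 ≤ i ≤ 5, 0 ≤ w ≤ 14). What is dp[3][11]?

i\w   0   1   2   3   4   5   6   7   8   9  10  11  12  13  14
  0   0   0   0   0   0   0   0   0   0   0   0   0   0   0   0
  1   0   0   0   0   0   0   0   4   4   4   4   4   4   4   4
  2   0   0   0   0   0   0   0   4   4   4   4   4   9   9   9
  3   0   0   0   0   0   0   0   4   4   6   6   6   9   9   9
  4   0   0   0   3   3   3   3   4   4   6   7   7   9   9   9
  5   0   0   0   3   3   3   3   4   4   6   7   7   9   9   9

6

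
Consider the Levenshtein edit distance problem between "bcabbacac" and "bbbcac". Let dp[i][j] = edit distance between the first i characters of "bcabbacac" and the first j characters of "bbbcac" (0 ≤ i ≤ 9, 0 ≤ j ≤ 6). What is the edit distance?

3

   ''  b  b  b  c  a  c
''  0  1  2  3  4  5  6
 b  1  0  1  2  3  4  5
 c  2  1  1  2  2  3  4
 a  3  2  2  2  3  2  3
 b  4  3  2  2  3  3  3
 b  5  4  3  2  3  4  4
 a  6  5  4  3  3  3  4
 c  7  6  5  4  3  4  3
 a  8  7  6  5  4  3  4
 c  9  8  7  6  5  4  3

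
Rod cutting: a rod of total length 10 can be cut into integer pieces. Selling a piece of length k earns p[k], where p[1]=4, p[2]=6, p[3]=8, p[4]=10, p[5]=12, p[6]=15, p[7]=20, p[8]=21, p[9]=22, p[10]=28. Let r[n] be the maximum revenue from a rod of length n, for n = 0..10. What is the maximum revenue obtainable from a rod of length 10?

   n    0    1    2    3    4    5    6    7    8    9   10
r[n]    0    4    8   12   16   20   24   28   32   36   40

40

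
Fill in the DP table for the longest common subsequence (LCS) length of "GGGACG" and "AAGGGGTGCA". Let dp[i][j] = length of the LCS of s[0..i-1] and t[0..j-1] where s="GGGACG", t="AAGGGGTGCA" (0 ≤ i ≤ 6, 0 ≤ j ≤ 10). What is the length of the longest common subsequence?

   ''  A  A  G  G  G  G  T  G  C  A
''  0  0  0  0  0  0  0  0  0  0  0
 G  0  0  0  1  1  1  1  1  1  1  1
 G  0  0  0  1  2  2  2  2  2  2  2
 G  0  0  0  1  2  3  3  3  3  3  3
 A  0  1  1  1  2  3  3  3  3  3  4
 C  0  1  1  1  2  3  3  3  3  4  4
 G  0  1  1  2  2  3  4  4  4  4  4

4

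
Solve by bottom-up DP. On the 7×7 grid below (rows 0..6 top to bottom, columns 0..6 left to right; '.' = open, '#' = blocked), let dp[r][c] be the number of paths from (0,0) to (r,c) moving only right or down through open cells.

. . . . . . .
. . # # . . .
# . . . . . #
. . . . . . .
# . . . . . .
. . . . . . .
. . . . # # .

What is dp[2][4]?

3

r\c   0   1   2   3   4   5   6
  0   1   1   1   1   1   1   1
  1   1   2   0   0   1   2   3
  2   0   2   2   2   3   5   0
  3   0   2   4   6   9  14  14
  4   0   2   6  12  21  35  49
  5   0   2   8  20  41  76 125
  6   0   2  10  30   0   0 125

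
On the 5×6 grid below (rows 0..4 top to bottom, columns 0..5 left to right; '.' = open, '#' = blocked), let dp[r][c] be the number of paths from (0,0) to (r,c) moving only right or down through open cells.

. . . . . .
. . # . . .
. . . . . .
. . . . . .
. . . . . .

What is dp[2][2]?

3

r\c   0   1   2   3   4   5
  0   1   1   1   1   1   1
  1   1   2   0   1   2   3
  2   1   3   3   4   6   9
  3   1   4   7  11  17  26
  4   1   5  12  23  40  66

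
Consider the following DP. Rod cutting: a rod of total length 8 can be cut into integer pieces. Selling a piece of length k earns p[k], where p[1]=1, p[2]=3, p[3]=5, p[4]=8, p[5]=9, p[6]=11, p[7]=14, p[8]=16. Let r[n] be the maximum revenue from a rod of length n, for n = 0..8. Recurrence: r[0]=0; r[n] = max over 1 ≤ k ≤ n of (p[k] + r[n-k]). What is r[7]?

14

   n    0    1    2    3    4    5    6    7    8
r[n]    0    1    3    5    8    9   11   14   16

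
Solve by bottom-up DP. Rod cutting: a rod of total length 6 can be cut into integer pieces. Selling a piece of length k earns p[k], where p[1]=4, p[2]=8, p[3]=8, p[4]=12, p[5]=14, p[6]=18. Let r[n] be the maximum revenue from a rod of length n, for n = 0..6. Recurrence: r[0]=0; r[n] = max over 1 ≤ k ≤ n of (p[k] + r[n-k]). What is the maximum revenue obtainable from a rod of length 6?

24

   n    0    1    2    3    4    5    6
r[n]    0    4    8   12   16   20   24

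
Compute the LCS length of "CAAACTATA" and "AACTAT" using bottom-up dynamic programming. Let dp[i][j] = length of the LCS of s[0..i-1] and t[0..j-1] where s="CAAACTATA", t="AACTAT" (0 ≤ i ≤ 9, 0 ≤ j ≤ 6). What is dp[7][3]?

3

   ''  A  A  C  T  A  T
''  0  0  0  0  0  0  0
 C  0  0  0  1  1  1  1
 A  0  1  1  1  1  2  2
 A  0  1  2  2  2  2  2
 A  0  1  2  2  2  3  3
 C  0  1  2  3  3  3  3
 T  0  1  2  3  4  4  4
 A  0  1  2  3  4  5  5
 T  0  1  2  3  4  5  6
 A  0  1  2  3  4  5  6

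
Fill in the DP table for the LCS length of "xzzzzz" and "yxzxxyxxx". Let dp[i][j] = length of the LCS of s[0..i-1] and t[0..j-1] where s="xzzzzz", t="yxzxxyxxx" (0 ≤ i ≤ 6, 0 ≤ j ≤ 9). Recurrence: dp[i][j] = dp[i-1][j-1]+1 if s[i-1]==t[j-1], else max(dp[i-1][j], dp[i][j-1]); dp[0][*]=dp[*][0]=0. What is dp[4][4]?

2

   ''  y  x  z  x  x  y  x  x  x
''  0  0  0  0  0  0  0  0  0  0
 x  0  0  1  1  1  1  1  1  1  1
 z  0  0  1  2  2  2  2  2  2  2
 z  0  0  1  2  2  2  2  2  2  2
 z  0  0  1  2  2  2  2  2  2  2
 z  0  0  1  2  2  2  2  2  2  2
 z  0  0  1  2  2  2  2  2  2  2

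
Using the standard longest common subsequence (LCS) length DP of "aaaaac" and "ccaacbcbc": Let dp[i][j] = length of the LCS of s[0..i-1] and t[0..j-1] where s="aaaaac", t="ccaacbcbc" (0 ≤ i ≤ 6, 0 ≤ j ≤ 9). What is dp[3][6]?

   ''  c  c  a  a  c  b  c  b  c
''  0  0  0  0  0  0  0  0  0  0
 a  0  0  0  1  1  1  1  1  1  1
 a  0  0  0  1  2  2  2  2  2  2
 a  0  0  0  1  2  2  2  2  2  2
 a  0  0  0  1  2  2  2  2  2  2
 a  0  0  0  1  2  2  2  2  2  2
 c  0  1  1  1  2  3  3  3  3  3

2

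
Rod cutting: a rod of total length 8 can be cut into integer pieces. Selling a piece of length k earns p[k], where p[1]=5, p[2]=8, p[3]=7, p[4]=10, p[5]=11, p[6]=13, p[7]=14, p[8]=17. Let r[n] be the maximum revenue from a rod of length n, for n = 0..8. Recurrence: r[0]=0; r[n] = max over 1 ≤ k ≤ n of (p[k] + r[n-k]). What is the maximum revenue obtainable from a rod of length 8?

40

   n    0    1    2    3    4    5    6    7    8
r[n]    0    5   10   15   20   25   30   35   40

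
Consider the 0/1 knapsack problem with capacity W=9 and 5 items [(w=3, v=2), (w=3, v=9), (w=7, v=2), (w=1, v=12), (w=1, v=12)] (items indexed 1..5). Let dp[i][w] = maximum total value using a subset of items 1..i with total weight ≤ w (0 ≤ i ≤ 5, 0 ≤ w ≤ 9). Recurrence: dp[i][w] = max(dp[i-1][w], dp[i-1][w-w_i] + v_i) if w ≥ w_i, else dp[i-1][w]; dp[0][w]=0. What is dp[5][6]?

i\w   0   1   2   3   4   5   6   7   8   9
  0   0   0   0   0   0   0   0   0   0   0
  1   0   0   0   2   2   2   2   2   2   2
  2   0   0   0   9   9   9  11  11  11  11
  3   0   0   0   9   9   9  11  11  11  11
  4   0  12  12  12  21  21  21  23  23  23
  5   0  12  24  24  24  33  33  33  35  35

33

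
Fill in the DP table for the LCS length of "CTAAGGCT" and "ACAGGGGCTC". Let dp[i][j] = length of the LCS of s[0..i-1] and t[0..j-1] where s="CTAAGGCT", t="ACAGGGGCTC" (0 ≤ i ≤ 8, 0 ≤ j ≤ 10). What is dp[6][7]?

   ''  A  C  A  G  G  G  G  C  T  C
''  0  0  0  0  0  0  0  0  0  0  0
 C  0  0  1  1  1  1  1  1  1  1  1
 T  0  0  1  1  1  1  1  1  1  2  2
 A  0  1  1  2  2  2  2  2  2  2  2
 A  0  1  1  2  2  2  2  2  2  2  2
 G  0  1  1  2  3  3  3  3  3  3  3
 G  0  1  1  2  3  4  4  4  4  4  4
 C  0  1  2  2  3  4  4  4  5  5  5
 T  0  1  2  2  3  4  4  4  5  6  6

4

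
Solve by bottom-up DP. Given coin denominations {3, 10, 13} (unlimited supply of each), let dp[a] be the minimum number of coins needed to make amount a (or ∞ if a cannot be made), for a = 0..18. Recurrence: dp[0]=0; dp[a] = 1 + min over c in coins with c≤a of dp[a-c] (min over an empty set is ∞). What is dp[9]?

3

 a  0  1  2  3  4  5  6  7  8  9 10 11 12 13 14 15 16 17 18
dp  0  -  -  1  -  -  2  -  -  3  1  -  4  1  -  5  2  -  6
(- denotes ∞ / unreachable)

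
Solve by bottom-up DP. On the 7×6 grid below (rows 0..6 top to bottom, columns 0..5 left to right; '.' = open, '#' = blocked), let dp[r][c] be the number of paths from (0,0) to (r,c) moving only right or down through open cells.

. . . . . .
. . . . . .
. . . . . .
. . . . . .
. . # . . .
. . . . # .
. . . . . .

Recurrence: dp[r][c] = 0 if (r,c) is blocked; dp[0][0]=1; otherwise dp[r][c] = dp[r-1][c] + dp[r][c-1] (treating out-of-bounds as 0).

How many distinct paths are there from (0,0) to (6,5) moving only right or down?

150

r\c   0   1   2   3   4   5
  0   1   1   1   1   1   1
  1   1   2   3   4   5   6
  2   1   3   6  10  15  21
  3   1   4  10  20  35  56
  4   1   5   0  20  55 111
  5   1   6   6  26   0 111
  6   1   7  13  39  39 150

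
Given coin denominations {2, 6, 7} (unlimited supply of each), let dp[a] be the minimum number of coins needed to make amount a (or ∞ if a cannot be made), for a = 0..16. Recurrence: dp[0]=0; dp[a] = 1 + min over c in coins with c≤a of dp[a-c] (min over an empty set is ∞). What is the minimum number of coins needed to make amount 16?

3

 a  0  1  2  3  4  5  6  7  8  9 10 11 12 13 14 15 16
dp  0  -  1  -  2  -  1  1  2  2  3  3  2  2  2  3  3
(- denotes ∞ / unreachable)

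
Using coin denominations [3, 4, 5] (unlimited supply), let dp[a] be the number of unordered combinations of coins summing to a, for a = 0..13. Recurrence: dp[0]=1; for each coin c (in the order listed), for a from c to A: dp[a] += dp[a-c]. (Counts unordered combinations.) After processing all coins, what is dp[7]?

after  coin     0     1     2     3     4     5     6     7     8     9    10    11    12    13
          3     1     0     0     1     0     0     1     0     0     1     0     0     1     0
          4     1     0     0     1     1     0     1     1     1     1     1     1     2     1
          5     1     0     0     1     1     1     1     1     2     2     2     2     3     3

1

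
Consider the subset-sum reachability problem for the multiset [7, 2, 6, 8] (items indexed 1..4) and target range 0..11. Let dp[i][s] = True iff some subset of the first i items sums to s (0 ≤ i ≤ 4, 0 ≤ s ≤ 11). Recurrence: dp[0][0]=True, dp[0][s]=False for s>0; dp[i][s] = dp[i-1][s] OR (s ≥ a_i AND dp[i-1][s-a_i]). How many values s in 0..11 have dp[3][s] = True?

6

i\s   0   1   2   3   4   5   6   7   8   9  10  11
  0   T   F   F   F   F   F   F   F   F   F   F   F
  1   T   F   F   F   F   F   F   T   F   F   F   F
  2   T   F   T   F   F   F   F   T   F   T   F   F
  3   T   F   T   F   F   F   T   T   T   T   F   F
  4   T   F   T   F   F   F   T   T   T   T   T   F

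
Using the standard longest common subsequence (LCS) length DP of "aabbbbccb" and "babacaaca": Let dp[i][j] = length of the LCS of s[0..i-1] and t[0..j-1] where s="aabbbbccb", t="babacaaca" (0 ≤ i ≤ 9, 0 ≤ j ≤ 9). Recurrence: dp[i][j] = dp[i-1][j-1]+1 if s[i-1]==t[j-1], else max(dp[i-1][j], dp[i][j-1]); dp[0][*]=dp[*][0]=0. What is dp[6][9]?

2

   ''  b  a  b  a  c  a  a  c  a
''  0  0  0  0  0  0  0  0  0  0
 a  0  0  1  1  1  1  1  1  1  1
 a  0  0  1  1  2  2  2  2  2  2
 b  0  1  1  2  2  2  2  2  2  2
 b  0  1  1  2  2  2  2  2  2  2
 b  0  1  1  2  2  2  2  2  2  2
 b  0  1  1  2  2  2  2  2  2  2
 c  0  1  1  2  2  3  3  3  3  3
 c  0  1  1  2  2  3  3  3  4  4
 b  0  1  1  2  2  3  3  3  4  4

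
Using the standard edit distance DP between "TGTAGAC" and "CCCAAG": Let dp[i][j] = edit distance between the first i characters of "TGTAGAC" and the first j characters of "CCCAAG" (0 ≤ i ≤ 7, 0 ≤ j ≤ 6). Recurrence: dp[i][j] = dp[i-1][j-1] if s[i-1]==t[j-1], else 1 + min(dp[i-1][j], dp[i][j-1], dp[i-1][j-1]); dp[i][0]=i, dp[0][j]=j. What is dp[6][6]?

5

   ''  C  C  C  A  A  G
''  0  1  2  3  4  5  6
 T  1  1  2  3  4  5  6
 G  2  2  2  3  4  5  5
 T  3  3  3  3  4  5  6
 A  4  4  4  4  3  4  5
 G  5  5  5  5  4  4  4
 A  6  6  6  6  5  4  5
 C  7  6  6  6  6  5  5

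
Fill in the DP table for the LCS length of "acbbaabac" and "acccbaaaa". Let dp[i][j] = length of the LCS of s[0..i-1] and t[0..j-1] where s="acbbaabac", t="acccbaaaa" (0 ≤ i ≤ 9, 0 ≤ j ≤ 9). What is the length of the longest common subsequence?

6

   ''  a  c  c  c  b  a  a  a  a
''  0  0  0  0  0  0  0  0  0  0
 a  0  1  1  1  1  1  1  1  1  1
 c  0  1  2  2  2  2  2  2  2  2
 b  0  1  2  2  2  3  3  3  3  3
 b  0  1  2  2  2  3  3  3  3  3
 a  0  1  2  2  2  3  4  4  4  4
 a  0  1  2  2  2  3  4  5  5  5
 b  0  1  2  2  2  3  4  5  5  5
 a  0  1  2  2  2  3  4  5  6  6
 c  0  1  2  3  3  3  4  5  6  6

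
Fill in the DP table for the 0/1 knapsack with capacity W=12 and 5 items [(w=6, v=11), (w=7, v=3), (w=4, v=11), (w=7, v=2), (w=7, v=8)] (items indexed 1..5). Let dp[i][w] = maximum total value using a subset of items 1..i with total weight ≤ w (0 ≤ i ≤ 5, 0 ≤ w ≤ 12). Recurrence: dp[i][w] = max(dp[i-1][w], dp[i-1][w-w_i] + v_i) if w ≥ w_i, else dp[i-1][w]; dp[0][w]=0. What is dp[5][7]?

11

i\w   0   1   2   3   4   5   6   7   8   9  10  11  12
  0   0   0   0   0   0   0   0   0   0   0   0   0   0
  1   0   0   0   0   0   0  11  11  11  11  11  11  11
  2   0   0   0   0   0   0  11  11  11  11  11  11  11
  3   0   0   0   0  11  11  11  11  11  11  22  22  22
  4   0   0   0   0  11  11  11  11  11  11  22  22  22
  5   0   0   0   0  11  11  11  11  11  11  22  22  22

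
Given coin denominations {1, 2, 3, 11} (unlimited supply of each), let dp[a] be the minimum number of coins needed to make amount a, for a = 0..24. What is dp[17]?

 a  0  1  2  3  4  5  6  7  8  9 10 11 12 13 14 15 16 17 18 19 20 21 22 23 24
dp  0  1  1  1  2  2  2  3  3  3  4  1  2  2  2  3  3  3  4  4  4  5  2  3  3

3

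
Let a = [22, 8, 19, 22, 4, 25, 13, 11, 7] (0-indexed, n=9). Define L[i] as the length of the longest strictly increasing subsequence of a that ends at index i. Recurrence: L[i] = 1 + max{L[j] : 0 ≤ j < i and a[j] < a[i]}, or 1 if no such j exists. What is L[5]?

4

   i    0    1    2    3    4    5    6    7    8
a[i]   22    8   19   22    4   25   13   11    7
L[i]    1    1    2    3    1    4    2    2    2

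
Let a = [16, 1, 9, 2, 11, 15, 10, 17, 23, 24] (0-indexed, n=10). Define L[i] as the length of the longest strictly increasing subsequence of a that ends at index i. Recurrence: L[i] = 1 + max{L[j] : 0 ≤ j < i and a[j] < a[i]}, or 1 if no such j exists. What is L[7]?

5

   i    0    1    2    3    4    5    6    7    8    9
a[i]   16    1    9    2   11   15   10   17   23   24
L[i]    1    1    2    2    3    4    3    5    6    7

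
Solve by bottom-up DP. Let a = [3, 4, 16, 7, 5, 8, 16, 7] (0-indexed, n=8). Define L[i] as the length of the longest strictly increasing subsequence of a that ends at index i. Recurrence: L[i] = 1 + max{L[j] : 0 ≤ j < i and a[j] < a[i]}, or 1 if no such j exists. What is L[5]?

4

   i    0    1    2    3    4    5    6    7
a[i]    3    4   16    7    5    8   16    7
L[i]    1    2    3    3    3    4    5    4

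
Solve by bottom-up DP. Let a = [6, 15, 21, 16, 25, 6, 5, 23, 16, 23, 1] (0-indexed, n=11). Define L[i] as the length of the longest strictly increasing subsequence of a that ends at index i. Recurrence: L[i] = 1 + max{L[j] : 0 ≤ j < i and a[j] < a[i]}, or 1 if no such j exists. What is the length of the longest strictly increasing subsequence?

4

   i    0    1    2    3    4    5    6    7    8    9   10
a[i]    6   15   21   16   25    6    5   23   16   23    1
L[i]    1    2    3    3    4    1    1    4    3    4    1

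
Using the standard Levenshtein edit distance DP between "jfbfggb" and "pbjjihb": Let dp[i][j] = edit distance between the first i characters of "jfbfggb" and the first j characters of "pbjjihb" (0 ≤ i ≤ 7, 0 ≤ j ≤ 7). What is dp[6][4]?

5

   ''  p  b  j  j  i  h  b
''  0  1  2  3  4  5  6  7
 j  1  1  2  2  3  4  5  6
 f  2  2  2  3  3  4  5  6
 b  3  3  2  3  4  4  5  5
 f  4  4  3  3  4  5  5  6
 g  5  5  4  4  4  5  6  6
 g  6  6  5  5  5  5  6  7
 b  7  7  6  6  6  6  6  6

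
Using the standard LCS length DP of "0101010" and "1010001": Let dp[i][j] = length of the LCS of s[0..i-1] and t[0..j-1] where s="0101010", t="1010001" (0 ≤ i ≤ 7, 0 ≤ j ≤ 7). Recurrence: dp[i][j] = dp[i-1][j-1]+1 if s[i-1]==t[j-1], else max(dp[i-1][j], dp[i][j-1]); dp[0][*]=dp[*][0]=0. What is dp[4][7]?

4

   ''  1  0  1  0  0  0  1
''  0  0  0  0  0  0  0  0
 0  0  0  1  1  1  1  1  1
 1  0  1  1  2  2  2  2  2
 0  0  1  2  2  3  3  3  3
 1  0  1  2  3  3  3  3  4
 0  0  1  2  3  4  4  4  4
 1  0  1  2  3  4  4  4  5
 0  0  1  2  3  4  5  5  5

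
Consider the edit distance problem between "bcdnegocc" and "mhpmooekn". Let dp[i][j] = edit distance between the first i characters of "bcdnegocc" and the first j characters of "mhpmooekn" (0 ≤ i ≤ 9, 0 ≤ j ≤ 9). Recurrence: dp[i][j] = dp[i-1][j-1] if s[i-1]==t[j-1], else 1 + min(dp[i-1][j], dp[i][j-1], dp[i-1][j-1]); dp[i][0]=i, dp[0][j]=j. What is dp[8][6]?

7

   ''  m  h  p  m  o  o  e  k  n
''  0  1  2  3  4  5  6  7  8  9
 b  1  1  2  3  4  5  6  7  8  9
 c  2  2  2  3  4  5  6  7  8  9
 d  3  3  3  3  4  5  6  7  8  9
 n  4  4  4  4  4  5  6  7  8  8
 e  5  5  5  5  5  5  6  6  7  8
 g  6  6  6  6  6  6  6  7  7  8
 o  7  7  7  7  7  6  6  7  8  8
 c  8  8  8  8  8  7  7  7  8  9
 c  9  9  9  9  9  8  8  8  8  9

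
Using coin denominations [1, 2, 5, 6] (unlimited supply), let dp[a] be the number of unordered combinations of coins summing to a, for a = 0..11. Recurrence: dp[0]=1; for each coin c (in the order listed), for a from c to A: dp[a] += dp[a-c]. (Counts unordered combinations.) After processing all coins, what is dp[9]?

after  coin     0     1     2     3     4     5     6     7     8     9    10    11
          1     1     1     1     1     1     1     1     1     1     1     1     1
          2     1     1     2     2     3     3     4     4     5     5     6     6
          5     1     1     2     2     3     4     5     6     7     8    10    11
          6     1     1     2     2     3     4     6     7     9    10    13    15

10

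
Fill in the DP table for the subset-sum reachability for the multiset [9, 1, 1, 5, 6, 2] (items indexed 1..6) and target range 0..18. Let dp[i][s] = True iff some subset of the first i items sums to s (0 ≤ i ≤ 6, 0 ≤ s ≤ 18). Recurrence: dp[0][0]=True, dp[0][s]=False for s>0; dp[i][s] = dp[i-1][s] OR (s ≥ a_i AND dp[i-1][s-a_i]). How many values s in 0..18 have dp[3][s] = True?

6

i\s   0   1   2   3   4   5   6   7   8   9  10  11  12  13  14  15  16  17  18
  0   T   F   F   F   F   F   F   F   F   F   F   F   F   F   F   F   F   F   F
  1   T   F   F   F   F   F   F   F   F   T   F   F   F   F   F   F   F   F   F
  2   T   T   F   F   F   F   F   F   F   T   T   F   F   F   F   F   F   F   F
  3   T   T   T   F   F   F   F   F   F   T   T   T   F   F   F   F   F   F   F
  4   T   T   T   F   F   T   T   T   F   T   T   T   F   F   T   T   T   F   F
  5   T   T   T   F   F   T   T   T   T   T   T   T   T   T   T   T   T   T   F
  6   T   T   T   T   T   T   T   T   T   T   T   T   T   T   T   T   T   T   T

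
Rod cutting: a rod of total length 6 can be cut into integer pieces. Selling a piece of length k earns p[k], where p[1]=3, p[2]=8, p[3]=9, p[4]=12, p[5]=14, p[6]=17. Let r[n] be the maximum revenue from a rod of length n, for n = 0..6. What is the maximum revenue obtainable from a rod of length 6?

24

   n    0    1    2    3    4    5    6
r[n]    0    3    8   11   16   19   24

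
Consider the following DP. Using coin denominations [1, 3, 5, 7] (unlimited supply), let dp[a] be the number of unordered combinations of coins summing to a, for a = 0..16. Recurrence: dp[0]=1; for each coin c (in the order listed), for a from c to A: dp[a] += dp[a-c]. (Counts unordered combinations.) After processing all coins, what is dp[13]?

14

after  coin     0     1     2     3     4     5     6     7     8     9    10    11    12    13    14    15    16
          1     1     1     1     1     1     1     1     1     1     1     1     1     1     1     1     1     1
          3     1     1     1     2     2     2     3     3     3     4     4     4     5     5     5     6     6
          5     1     1     1     2     2     3     4     4     5     6     7     8     9    10    11    13    14
          7     1     1     1     2     2     3     4     5     6     7     9    10    12    14    16    19    21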